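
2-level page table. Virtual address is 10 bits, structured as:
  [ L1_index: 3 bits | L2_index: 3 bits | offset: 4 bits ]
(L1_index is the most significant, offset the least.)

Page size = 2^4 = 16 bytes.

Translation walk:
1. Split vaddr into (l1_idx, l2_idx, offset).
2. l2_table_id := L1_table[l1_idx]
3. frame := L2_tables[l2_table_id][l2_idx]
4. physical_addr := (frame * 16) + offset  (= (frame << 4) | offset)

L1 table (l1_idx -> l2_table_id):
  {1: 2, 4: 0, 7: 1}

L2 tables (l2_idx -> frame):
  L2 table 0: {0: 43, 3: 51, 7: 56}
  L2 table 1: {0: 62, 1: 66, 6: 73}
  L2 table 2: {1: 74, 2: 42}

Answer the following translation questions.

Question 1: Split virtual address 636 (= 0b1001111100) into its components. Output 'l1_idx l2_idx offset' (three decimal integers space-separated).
Answer: 4 7 12

Derivation:
vaddr = 636 = 0b1001111100
  top 3 bits -> l1_idx = 4
  next 3 bits -> l2_idx = 7
  bottom 4 bits -> offset = 12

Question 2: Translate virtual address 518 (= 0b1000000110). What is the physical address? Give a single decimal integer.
vaddr = 518 = 0b1000000110
Split: l1_idx=4, l2_idx=0, offset=6
L1[4] = 0
L2[0][0] = 43
paddr = 43 * 16 + 6 = 694

Answer: 694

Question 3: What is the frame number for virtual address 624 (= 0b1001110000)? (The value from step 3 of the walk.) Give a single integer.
vaddr = 624: l1_idx=4, l2_idx=7
L1[4] = 0; L2[0][7] = 56

Answer: 56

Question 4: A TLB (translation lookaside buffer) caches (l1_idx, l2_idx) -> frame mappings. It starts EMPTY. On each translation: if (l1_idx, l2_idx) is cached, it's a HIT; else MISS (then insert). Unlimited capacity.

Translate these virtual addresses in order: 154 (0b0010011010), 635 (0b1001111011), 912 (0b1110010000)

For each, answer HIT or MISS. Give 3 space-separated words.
vaddr=154: (1,1) not in TLB -> MISS, insert
vaddr=635: (4,7) not in TLB -> MISS, insert
vaddr=912: (7,1) not in TLB -> MISS, insert

Answer: MISS MISS MISS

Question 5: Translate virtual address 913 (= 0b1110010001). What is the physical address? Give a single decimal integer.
Answer: 1057

Derivation:
vaddr = 913 = 0b1110010001
Split: l1_idx=7, l2_idx=1, offset=1
L1[7] = 1
L2[1][1] = 66
paddr = 66 * 16 + 1 = 1057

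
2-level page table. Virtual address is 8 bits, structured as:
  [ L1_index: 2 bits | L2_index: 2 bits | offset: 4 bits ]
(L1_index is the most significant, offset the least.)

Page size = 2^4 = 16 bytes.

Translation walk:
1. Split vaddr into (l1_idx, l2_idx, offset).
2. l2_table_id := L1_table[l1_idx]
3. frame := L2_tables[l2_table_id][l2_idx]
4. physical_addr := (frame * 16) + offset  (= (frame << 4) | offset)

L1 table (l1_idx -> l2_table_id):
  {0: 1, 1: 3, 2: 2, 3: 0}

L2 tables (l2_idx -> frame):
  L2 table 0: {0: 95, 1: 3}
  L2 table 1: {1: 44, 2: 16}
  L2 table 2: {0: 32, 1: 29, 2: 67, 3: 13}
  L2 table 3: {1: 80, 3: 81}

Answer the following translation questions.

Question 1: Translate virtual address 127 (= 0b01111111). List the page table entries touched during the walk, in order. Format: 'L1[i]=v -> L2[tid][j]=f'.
Answer: L1[1]=3 -> L2[3][3]=81

Derivation:
vaddr = 127 = 0b01111111
Split: l1_idx=1, l2_idx=3, offset=15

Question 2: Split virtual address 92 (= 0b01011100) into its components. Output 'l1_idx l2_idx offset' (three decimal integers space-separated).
Answer: 1 1 12

Derivation:
vaddr = 92 = 0b01011100
  top 2 bits -> l1_idx = 1
  next 2 bits -> l2_idx = 1
  bottom 4 bits -> offset = 12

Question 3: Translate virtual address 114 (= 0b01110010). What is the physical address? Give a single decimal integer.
vaddr = 114 = 0b01110010
Split: l1_idx=1, l2_idx=3, offset=2
L1[1] = 3
L2[3][3] = 81
paddr = 81 * 16 + 2 = 1298

Answer: 1298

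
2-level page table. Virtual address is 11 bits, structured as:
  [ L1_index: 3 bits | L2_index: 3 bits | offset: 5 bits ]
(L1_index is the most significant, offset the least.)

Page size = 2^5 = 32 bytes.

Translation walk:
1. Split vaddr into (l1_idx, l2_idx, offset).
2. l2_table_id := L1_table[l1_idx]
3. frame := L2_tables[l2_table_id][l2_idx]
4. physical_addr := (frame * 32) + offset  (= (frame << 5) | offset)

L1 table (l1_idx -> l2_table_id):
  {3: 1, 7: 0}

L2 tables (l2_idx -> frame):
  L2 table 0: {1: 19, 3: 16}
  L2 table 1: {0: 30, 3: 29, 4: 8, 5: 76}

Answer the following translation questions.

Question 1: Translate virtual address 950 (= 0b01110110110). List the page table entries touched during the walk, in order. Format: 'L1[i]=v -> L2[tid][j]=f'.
vaddr = 950 = 0b01110110110
Split: l1_idx=3, l2_idx=5, offset=22

Answer: L1[3]=1 -> L2[1][5]=76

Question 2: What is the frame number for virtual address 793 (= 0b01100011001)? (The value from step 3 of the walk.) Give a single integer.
vaddr = 793: l1_idx=3, l2_idx=0
L1[3] = 1; L2[1][0] = 30

Answer: 30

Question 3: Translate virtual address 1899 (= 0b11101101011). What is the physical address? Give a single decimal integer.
vaddr = 1899 = 0b11101101011
Split: l1_idx=7, l2_idx=3, offset=11
L1[7] = 0
L2[0][3] = 16
paddr = 16 * 32 + 11 = 523

Answer: 523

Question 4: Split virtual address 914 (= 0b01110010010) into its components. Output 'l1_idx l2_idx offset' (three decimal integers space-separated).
vaddr = 914 = 0b01110010010
  top 3 bits -> l1_idx = 3
  next 3 bits -> l2_idx = 4
  bottom 5 bits -> offset = 18

Answer: 3 4 18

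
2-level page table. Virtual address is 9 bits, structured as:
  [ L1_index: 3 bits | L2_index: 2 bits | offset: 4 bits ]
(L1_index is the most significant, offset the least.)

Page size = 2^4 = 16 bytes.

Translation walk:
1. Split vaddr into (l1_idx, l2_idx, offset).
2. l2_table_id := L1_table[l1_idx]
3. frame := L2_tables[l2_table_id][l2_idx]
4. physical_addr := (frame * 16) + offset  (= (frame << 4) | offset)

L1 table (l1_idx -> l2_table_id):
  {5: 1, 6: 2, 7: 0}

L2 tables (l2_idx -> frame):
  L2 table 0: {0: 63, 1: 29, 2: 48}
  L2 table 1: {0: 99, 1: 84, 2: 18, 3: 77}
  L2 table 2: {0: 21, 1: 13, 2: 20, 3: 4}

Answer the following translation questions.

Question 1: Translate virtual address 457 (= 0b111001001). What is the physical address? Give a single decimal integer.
Answer: 1017

Derivation:
vaddr = 457 = 0b111001001
Split: l1_idx=7, l2_idx=0, offset=9
L1[7] = 0
L2[0][0] = 63
paddr = 63 * 16 + 9 = 1017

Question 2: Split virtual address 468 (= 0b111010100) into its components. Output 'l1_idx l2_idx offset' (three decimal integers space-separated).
Answer: 7 1 4

Derivation:
vaddr = 468 = 0b111010100
  top 3 bits -> l1_idx = 7
  next 2 bits -> l2_idx = 1
  bottom 4 bits -> offset = 4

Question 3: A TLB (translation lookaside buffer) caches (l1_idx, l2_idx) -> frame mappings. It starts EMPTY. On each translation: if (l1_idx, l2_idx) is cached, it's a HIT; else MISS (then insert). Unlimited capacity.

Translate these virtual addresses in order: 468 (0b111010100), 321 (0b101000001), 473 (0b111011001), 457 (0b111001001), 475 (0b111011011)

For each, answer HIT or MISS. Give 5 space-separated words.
vaddr=468: (7,1) not in TLB -> MISS, insert
vaddr=321: (5,0) not in TLB -> MISS, insert
vaddr=473: (7,1) in TLB -> HIT
vaddr=457: (7,0) not in TLB -> MISS, insert
vaddr=475: (7,1) in TLB -> HIT

Answer: MISS MISS HIT MISS HIT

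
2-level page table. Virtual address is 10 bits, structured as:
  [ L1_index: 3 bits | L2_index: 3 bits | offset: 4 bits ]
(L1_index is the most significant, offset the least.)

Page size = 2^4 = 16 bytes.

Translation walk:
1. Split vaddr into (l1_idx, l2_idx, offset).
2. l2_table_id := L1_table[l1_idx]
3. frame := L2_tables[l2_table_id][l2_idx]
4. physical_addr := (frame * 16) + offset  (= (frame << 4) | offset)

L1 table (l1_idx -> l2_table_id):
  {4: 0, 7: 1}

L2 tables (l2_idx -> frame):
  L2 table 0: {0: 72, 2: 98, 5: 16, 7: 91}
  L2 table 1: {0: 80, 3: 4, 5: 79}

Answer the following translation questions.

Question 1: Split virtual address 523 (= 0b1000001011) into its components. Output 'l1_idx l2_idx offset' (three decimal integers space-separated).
vaddr = 523 = 0b1000001011
  top 3 bits -> l1_idx = 4
  next 3 bits -> l2_idx = 0
  bottom 4 bits -> offset = 11

Answer: 4 0 11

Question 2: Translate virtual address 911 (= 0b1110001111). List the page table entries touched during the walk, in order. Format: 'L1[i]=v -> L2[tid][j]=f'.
Answer: L1[7]=1 -> L2[1][0]=80

Derivation:
vaddr = 911 = 0b1110001111
Split: l1_idx=7, l2_idx=0, offset=15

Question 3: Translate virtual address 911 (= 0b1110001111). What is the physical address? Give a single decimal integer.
Answer: 1295

Derivation:
vaddr = 911 = 0b1110001111
Split: l1_idx=7, l2_idx=0, offset=15
L1[7] = 1
L2[1][0] = 80
paddr = 80 * 16 + 15 = 1295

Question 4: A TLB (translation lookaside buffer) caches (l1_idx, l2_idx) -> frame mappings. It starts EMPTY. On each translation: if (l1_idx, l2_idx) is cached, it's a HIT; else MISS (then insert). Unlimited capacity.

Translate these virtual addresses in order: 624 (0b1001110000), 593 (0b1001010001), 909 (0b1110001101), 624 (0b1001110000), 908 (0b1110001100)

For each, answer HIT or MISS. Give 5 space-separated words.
Answer: MISS MISS MISS HIT HIT

Derivation:
vaddr=624: (4,7) not in TLB -> MISS, insert
vaddr=593: (4,5) not in TLB -> MISS, insert
vaddr=909: (7,0) not in TLB -> MISS, insert
vaddr=624: (4,7) in TLB -> HIT
vaddr=908: (7,0) in TLB -> HIT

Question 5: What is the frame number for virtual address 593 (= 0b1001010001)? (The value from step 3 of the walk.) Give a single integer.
vaddr = 593: l1_idx=4, l2_idx=5
L1[4] = 0; L2[0][5] = 16

Answer: 16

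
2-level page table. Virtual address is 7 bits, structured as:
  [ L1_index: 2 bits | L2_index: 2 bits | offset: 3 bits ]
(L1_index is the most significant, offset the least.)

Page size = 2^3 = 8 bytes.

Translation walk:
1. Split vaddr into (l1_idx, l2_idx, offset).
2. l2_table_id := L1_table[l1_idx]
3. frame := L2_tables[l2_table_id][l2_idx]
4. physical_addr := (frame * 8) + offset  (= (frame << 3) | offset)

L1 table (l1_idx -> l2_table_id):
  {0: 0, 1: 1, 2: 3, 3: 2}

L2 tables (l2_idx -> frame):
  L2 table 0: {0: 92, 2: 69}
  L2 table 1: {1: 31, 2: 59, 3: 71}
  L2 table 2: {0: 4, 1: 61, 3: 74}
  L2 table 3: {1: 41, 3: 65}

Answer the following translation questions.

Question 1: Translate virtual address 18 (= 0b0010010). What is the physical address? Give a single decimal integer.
vaddr = 18 = 0b0010010
Split: l1_idx=0, l2_idx=2, offset=2
L1[0] = 0
L2[0][2] = 69
paddr = 69 * 8 + 2 = 554

Answer: 554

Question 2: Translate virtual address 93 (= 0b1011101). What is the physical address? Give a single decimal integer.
vaddr = 93 = 0b1011101
Split: l1_idx=2, l2_idx=3, offset=5
L1[2] = 3
L2[3][3] = 65
paddr = 65 * 8 + 5 = 525

Answer: 525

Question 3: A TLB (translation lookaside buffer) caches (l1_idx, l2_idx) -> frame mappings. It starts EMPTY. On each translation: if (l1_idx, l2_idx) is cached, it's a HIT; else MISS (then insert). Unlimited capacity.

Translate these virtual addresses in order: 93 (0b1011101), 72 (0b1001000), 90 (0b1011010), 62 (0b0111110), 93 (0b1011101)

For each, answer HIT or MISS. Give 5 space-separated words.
Answer: MISS MISS HIT MISS HIT

Derivation:
vaddr=93: (2,3) not in TLB -> MISS, insert
vaddr=72: (2,1) not in TLB -> MISS, insert
vaddr=90: (2,3) in TLB -> HIT
vaddr=62: (1,3) not in TLB -> MISS, insert
vaddr=93: (2,3) in TLB -> HIT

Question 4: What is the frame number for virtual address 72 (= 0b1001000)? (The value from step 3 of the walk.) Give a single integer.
vaddr = 72: l1_idx=2, l2_idx=1
L1[2] = 3; L2[3][1] = 41

Answer: 41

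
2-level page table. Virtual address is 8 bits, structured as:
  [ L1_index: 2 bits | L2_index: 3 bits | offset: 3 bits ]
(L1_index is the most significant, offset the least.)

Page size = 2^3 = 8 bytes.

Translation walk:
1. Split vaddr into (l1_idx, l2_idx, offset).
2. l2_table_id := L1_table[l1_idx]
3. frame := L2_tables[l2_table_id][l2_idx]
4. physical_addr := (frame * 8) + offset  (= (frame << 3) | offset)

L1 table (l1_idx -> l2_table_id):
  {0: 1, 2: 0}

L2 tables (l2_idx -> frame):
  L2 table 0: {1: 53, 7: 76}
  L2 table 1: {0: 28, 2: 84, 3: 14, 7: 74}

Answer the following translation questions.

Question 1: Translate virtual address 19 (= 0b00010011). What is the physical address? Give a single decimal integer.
Answer: 675

Derivation:
vaddr = 19 = 0b00010011
Split: l1_idx=0, l2_idx=2, offset=3
L1[0] = 1
L2[1][2] = 84
paddr = 84 * 8 + 3 = 675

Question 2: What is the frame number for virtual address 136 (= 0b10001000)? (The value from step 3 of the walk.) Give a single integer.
vaddr = 136: l1_idx=2, l2_idx=1
L1[2] = 0; L2[0][1] = 53

Answer: 53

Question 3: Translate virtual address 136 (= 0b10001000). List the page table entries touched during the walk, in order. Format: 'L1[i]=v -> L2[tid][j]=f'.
Answer: L1[2]=0 -> L2[0][1]=53

Derivation:
vaddr = 136 = 0b10001000
Split: l1_idx=2, l2_idx=1, offset=0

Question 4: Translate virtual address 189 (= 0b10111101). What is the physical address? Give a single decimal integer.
vaddr = 189 = 0b10111101
Split: l1_idx=2, l2_idx=7, offset=5
L1[2] = 0
L2[0][7] = 76
paddr = 76 * 8 + 5 = 613

Answer: 613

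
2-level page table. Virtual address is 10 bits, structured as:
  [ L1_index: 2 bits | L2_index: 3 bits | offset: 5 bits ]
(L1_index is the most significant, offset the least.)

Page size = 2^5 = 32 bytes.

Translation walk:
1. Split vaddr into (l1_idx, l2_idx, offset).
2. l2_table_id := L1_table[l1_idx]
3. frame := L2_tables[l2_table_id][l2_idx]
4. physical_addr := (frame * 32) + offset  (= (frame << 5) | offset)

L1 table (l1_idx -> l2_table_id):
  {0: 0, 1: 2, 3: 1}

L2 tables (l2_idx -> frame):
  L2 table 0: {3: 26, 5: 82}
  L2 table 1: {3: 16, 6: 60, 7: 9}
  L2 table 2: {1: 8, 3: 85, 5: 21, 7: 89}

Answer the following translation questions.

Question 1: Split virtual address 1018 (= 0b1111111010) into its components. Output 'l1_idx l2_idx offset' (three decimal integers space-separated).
Answer: 3 7 26

Derivation:
vaddr = 1018 = 0b1111111010
  top 2 bits -> l1_idx = 3
  next 3 bits -> l2_idx = 7
  bottom 5 bits -> offset = 26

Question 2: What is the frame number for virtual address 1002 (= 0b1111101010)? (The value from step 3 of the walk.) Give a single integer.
Answer: 9

Derivation:
vaddr = 1002: l1_idx=3, l2_idx=7
L1[3] = 1; L2[1][7] = 9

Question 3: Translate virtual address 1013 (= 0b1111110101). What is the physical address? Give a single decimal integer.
Answer: 309

Derivation:
vaddr = 1013 = 0b1111110101
Split: l1_idx=3, l2_idx=7, offset=21
L1[3] = 1
L2[1][7] = 9
paddr = 9 * 32 + 21 = 309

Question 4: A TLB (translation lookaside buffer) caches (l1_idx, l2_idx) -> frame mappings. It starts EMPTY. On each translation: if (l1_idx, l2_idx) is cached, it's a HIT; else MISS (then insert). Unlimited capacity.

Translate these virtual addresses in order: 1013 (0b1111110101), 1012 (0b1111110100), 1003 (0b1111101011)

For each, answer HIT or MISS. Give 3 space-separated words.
Answer: MISS HIT HIT

Derivation:
vaddr=1013: (3,7) not in TLB -> MISS, insert
vaddr=1012: (3,7) in TLB -> HIT
vaddr=1003: (3,7) in TLB -> HIT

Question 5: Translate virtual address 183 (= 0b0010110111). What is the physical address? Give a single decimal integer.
vaddr = 183 = 0b0010110111
Split: l1_idx=0, l2_idx=5, offset=23
L1[0] = 0
L2[0][5] = 82
paddr = 82 * 32 + 23 = 2647

Answer: 2647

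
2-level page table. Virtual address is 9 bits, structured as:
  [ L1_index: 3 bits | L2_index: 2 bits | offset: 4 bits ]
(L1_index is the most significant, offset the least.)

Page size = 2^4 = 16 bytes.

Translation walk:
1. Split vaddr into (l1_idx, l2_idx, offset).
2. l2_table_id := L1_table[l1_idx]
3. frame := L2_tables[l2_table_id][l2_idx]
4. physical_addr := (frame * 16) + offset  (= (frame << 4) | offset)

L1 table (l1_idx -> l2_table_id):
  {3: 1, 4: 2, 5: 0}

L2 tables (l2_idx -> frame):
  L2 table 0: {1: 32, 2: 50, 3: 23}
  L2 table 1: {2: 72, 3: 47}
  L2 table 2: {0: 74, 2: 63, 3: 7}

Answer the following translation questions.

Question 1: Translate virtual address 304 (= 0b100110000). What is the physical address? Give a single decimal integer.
Answer: 112

Derivation:
vaddr = 304 = 0b100110000
Split: l1_idx=4, l2_idx=3, offset=0
L1[4] = 2
L2[2][3] = 7
paddr = 7 * 16 + 0 = 112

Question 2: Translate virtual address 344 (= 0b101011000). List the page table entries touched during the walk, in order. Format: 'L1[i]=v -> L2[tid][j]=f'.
vaddr = 344 = 0b101011000
Split: l1_idx=5, l2_idx=1, offset=8

Answer: L1[5]=0 -> L2[0][1]=32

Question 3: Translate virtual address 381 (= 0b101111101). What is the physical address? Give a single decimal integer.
Answer: 381

Derivation:
vaddr = 381 = 0b101111101
Split: l1_idx=5, l2_idx=3, offset=13
L1[5] = 0
L2[0][3] = 23
paddr = 23 * 16 + 13 = 381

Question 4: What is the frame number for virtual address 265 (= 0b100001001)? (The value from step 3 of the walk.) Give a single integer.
Answer: 74

Derivation:
vaddr = 265: l1_idx=4, l2_idx=0
L1[4] = 2; L2[2][0] = 74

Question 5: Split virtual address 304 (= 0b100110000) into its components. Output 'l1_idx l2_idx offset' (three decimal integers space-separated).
Answer: 4 3 0

Derivation:
vaddr = 304 = 0b100110000
  top 3 bits -> l1_idx = 4
  next 2 bits -> l2_idx = 3
  bottom 4 bits -> offset = 0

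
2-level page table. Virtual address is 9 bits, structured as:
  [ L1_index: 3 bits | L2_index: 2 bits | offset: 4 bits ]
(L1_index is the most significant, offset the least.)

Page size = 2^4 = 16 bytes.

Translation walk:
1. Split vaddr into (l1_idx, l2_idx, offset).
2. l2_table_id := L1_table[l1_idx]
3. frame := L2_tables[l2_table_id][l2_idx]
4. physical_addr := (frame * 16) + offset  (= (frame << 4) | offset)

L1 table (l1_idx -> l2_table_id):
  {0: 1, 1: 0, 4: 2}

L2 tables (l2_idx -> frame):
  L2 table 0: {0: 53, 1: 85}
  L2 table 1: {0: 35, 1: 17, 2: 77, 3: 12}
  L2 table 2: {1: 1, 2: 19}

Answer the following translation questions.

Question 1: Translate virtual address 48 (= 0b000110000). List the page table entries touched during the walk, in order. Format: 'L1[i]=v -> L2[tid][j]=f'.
vaddr = 48 = 0b000110000
Split: l1_idx=0, l2_idx=3, offset=0

Answer: L1[0]=1 -> L2[1][3]=12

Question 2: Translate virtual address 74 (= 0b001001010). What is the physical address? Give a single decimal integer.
Answer: 858

Derivation:
vaddr = 74 = 0b001001010
Split: l1_idx=1, l2_idx=0, offset=10
L1[1] = 0
L2[0][0] = 53
paddr = 53 * 16 + 10 = 858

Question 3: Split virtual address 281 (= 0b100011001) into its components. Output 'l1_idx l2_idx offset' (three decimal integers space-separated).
vaddr = 281 = 0b100011001
  top 3 bits -> l1_idx = 4
  next 2 bits -> l2_idx = 1
  bottom 4 bits -> offset = 9

Answer: 4 1 9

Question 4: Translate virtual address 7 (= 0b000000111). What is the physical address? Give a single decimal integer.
Answer: 567

Derivation:
vaddr = 7 = 0b000000111
Split: l1_idx=0, l2_idx=0, offset=7
L1[0] = 1
L2[1][0] = 35
paddr = 35 * 16 + 7 = 567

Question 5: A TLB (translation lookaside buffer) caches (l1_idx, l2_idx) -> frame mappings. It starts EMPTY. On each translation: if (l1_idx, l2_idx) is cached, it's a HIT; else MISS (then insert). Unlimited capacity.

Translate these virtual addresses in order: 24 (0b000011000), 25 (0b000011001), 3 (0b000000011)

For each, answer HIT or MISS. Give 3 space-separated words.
Answer: MISS HIT MISS

Derivation:
vaddr=24: (0,1) not in TLB -> MISS, insert
vaddr=25: (0,1) in TLB -> HIT
vaddr=3: (0,0) not in TLB -> MISS, insert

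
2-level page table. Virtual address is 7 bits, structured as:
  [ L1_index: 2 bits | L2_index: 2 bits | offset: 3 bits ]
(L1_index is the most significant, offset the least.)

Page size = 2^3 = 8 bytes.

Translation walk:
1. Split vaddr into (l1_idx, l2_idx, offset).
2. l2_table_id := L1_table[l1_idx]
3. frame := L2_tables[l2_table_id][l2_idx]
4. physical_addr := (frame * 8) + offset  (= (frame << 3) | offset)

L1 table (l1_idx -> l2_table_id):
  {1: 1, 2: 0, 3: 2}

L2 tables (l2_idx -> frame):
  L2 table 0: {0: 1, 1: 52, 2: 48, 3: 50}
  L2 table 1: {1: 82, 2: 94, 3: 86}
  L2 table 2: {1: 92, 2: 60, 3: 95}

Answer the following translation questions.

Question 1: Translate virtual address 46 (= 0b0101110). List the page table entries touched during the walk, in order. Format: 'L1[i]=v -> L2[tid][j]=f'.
Answer: L1[1]=1 -> L2[1][1]=82

Derivation:
vaddr = 46 = 0b0101110
Split: l1_idx=1, l2_idx=1, offset=6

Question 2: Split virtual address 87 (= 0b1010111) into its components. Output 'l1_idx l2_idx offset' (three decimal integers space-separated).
vaddr = 87 = 0b1010111
  top 2 bits -> l1_idx = 2
  next 2 bits -> l2_idx = 2
  bottom 3 bits -> offset = 7

Answer: 2 2 7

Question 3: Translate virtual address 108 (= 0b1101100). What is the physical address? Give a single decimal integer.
vaddr = 108 = 0b1101100
Split: l1_idx=3, l2_idx=1, offset=4
L1[3] = 2
L2[2][1] = 92
paddr = 92 * 8 + 4 = 740

Answer: 740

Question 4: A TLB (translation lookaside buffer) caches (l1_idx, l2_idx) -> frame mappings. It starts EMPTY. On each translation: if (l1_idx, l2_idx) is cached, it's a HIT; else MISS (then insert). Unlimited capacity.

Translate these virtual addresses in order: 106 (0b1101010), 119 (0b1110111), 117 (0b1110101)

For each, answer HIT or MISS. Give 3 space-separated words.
Answer: MISS MISS HIT

Derivation:
vaddr=106: (3,1) not in TLB -> MISS, insert
vaddr=119: (3,2) not in TLB -> MISS, insert
vaddr=117: (3,2) in TLB -> HIT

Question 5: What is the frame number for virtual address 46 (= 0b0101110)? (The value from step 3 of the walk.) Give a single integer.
vaddr = 46: l1_idx=1, l2_idx=1
L1[1] = 1; L2[1][1] = 82

Answer: 82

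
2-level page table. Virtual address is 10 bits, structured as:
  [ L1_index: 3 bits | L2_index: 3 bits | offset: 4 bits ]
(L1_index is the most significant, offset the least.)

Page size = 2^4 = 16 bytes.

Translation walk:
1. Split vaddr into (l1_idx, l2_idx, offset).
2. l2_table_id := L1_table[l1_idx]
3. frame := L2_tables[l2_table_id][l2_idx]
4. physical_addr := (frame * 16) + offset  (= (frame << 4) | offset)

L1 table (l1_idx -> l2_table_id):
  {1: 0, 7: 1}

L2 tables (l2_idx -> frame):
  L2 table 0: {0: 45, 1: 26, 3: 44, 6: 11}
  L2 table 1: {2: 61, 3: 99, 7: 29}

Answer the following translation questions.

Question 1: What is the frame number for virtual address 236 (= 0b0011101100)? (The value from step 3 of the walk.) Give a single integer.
vaddr = 236: l1_idx=1, l2_idx=6
L1[1] = 0; L2[0][6] = 11

Answer: 11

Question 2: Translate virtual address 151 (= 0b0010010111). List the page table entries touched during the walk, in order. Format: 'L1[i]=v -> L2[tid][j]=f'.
vaddr = 151 = 0b0010010111
Split: l1_idx=1, l2_idx=1, offset=7

Answer: L1[1]=0 -> L2[0][1]=26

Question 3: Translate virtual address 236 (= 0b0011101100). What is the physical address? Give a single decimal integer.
Answer: 188

Derivation:
vaddr = 236 = 0b0011101100
Split: l1_idx=1, l2_idx=6, offset=12
L1[1] = 0
L2[0][6] = 11
paddr = 11 * 16 + 12 = 188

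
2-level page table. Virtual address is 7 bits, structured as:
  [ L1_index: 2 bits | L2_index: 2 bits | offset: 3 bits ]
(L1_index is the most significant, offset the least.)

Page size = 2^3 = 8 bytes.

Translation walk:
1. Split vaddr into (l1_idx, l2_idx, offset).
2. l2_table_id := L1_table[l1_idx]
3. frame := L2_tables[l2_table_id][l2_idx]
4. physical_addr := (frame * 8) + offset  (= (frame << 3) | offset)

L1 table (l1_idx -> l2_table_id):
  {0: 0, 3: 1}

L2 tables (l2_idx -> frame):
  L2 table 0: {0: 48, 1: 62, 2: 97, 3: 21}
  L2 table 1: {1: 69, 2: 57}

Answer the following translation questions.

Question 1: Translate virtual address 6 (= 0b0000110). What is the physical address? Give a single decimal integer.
vaddr = 6 = 0b0000110
Split: l1_idx=0, l2_idx=0, offset=6
L1[0] = 0
L2[0][0] = 48
paddr = 48 * 8 + 6 = 390

Answer: 390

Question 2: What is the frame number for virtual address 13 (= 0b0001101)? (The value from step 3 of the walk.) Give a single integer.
vaddr = 13: l1_idx=0, l2_idx=1
L1[0] = 0; L2[0][1] = 62

Answer: 62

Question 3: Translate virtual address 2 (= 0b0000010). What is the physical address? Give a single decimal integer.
vaddr = 2 = 0b0000010
Split: l1_idx=0, l2_idx=0, offset=2
L1[0] = 0
L2[0][0] = 48
paddr = 48 * 8 + 2 = 386

Answer: 386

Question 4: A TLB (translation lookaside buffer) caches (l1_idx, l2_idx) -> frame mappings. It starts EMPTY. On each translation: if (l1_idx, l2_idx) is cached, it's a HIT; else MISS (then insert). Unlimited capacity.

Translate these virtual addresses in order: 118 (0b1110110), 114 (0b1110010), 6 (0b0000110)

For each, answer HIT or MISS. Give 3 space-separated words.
vaddr=118: (3,2) not in TLB -> MISS, insert
vaddr=114: (3,2) in TLB -> HIT
vaddr=6: (0,0) not in TLB -> MISS, insert

Answer: MISS HIT MISS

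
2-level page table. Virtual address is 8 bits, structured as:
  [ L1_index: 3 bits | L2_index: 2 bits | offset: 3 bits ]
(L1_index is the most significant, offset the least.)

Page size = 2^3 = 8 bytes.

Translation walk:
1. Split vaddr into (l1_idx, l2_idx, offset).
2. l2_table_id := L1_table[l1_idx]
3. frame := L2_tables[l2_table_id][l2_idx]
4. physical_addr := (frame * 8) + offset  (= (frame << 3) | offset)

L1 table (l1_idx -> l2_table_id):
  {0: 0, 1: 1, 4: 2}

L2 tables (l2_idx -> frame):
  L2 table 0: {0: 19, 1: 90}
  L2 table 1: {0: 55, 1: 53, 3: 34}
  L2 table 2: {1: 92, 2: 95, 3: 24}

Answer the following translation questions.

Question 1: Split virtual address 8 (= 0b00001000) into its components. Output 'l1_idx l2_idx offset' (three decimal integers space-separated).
vaddr = 8 = 0b00001000
  top 3 bits -> l1_idx = 0
  next 2 bits -> l2_idx = 1
  bottom 3 bits -> offset = 0

Answer: 0 1 0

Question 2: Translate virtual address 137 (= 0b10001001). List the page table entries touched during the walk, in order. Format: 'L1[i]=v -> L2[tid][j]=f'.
vaddr = 137 = 0b10001001
Split: l1_idx=4, l2_idx=1, offset=1

Answer: L1[4]=2 -> L2[2][1]=92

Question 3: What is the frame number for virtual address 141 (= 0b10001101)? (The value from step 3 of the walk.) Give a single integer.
vaddr = 141: l1_idx=4, l2_idx=1
L1[4] = 2; L2[2][1] = 92

Answer: 92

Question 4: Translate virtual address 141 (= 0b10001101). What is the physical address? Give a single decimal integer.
Answer: 741

Derivation:
vaddr = 141 = 0b10001101
Split: l1_idx=4, l2_idx=1, offset=5
L1[4] = 2
L2[2][1] = 92
paddr = 92 * 8 + 5 = 741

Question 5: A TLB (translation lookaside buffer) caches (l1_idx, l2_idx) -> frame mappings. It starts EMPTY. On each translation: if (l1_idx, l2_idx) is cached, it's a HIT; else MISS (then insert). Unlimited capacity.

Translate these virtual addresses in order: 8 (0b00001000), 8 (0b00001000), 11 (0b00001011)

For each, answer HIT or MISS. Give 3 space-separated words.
vaddr=8: (0,1) not in TLB -> MISS, insert
vaddr=8: (0,1) in TLB -> HIT
vaddr=11: (0,1) in TLB -> HIT

Answer: MISS HIT HIT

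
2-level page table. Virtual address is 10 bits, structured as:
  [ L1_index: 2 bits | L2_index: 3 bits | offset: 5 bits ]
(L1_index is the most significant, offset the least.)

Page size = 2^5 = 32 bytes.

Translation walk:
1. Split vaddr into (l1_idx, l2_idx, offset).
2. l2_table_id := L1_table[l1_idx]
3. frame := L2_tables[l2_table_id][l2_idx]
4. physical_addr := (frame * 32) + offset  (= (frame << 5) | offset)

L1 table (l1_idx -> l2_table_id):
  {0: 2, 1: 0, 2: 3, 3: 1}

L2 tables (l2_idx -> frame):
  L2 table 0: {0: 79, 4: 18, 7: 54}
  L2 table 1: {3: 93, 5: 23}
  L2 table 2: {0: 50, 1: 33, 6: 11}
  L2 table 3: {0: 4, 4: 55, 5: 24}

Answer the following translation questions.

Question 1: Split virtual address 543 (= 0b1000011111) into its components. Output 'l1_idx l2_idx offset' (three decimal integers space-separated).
Answer: 2 0 31

Derivation:
vaddr = 543 = 0b1000011111
  top 2 bits -> l1_idx = 2
  next 3 bits -> l2_idx = 0
  bottom 5 bits -> offset = 31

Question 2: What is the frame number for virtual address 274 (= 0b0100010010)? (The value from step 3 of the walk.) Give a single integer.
vaddr = 274: l1_idx=1, l2_idx=0
L1[1] = 0; L2[0][0] = 79

Answer: 79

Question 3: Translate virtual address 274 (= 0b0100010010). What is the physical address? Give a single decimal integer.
Answer: 2546

Derivation:
vaddr = 274 = 0b0100010010
Split: l1_idx=1, l2_idx=0, offset=18
L1[1] = 0
L2[0][0] = 79
paddr = 79 * 32 + 18 = 2546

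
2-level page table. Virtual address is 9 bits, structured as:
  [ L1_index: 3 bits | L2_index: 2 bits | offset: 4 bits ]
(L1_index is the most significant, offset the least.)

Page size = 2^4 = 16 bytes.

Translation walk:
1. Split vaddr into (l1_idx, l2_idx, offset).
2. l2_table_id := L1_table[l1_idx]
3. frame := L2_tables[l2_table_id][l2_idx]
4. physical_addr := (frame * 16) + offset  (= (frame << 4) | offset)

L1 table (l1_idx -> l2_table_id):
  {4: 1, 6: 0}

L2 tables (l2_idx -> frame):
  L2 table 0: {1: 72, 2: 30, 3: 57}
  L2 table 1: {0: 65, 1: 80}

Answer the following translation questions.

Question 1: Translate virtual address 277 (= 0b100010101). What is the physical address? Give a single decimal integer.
vaddr = 277 = 0b100010101
Split: l1_idx=4, l2_idx=1, offset=5
L1[4] = 1
L2[1][1] = 80
paddr = 80 * 16 + 5 = 1285

Answer: 1285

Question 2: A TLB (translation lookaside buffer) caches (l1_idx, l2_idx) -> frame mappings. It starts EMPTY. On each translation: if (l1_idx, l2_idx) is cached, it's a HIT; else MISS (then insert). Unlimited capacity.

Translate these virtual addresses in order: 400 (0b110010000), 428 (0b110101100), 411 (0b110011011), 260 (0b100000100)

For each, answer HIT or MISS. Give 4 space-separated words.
Answer: MISS MISS HIT MISS

Derivation:
vaddr=400: (6,1) not in TLB -> MISS, insert
vaddr=428: (6,2) not in TLB -> MISS, insert
vaddr=411: (6,1) in TLB -> HIT
vaddr=260: (4,0) not in TLB -> MISS, insert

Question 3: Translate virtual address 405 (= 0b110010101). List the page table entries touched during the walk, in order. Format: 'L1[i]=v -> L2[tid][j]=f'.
vaddr = 405 = 0b110010101
Split: l1_idx=6, l2_idx=1, offset=5

Answer: L1[6]=0 -> L2[0][1]=72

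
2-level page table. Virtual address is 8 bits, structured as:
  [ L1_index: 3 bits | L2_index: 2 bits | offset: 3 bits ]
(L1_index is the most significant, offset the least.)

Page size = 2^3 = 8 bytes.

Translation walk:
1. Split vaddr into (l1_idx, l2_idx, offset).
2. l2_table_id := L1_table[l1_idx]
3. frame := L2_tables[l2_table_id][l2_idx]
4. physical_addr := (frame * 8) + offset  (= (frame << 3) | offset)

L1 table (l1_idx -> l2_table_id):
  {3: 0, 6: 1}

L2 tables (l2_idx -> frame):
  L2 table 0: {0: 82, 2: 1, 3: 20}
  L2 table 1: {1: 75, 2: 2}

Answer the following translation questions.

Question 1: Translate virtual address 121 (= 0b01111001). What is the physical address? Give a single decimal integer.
Answer: 161

Derivation:
vaddr = 121 = 0b01111001
Split: l1_idx=3, l2_idx=3, offset=1
L1[3] = 0
L2[0][3] = 20
paddr = 20 * 8 + 1 = 161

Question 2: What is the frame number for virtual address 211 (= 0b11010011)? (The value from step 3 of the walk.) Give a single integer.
vaddr = 211: l1_idx=6, l2_idx=2
L1[6] = 1; L2[1][2] = 2

Answer: 2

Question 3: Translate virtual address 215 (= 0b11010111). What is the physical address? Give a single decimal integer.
vaddr = 215 = 0b11010111
Split: l1_idx=6, l2_idx=2, offset=7
L1[6] = 1
L2[1][2] = 2
paddr = 2 * 8 + 7 = 23

Answer: 23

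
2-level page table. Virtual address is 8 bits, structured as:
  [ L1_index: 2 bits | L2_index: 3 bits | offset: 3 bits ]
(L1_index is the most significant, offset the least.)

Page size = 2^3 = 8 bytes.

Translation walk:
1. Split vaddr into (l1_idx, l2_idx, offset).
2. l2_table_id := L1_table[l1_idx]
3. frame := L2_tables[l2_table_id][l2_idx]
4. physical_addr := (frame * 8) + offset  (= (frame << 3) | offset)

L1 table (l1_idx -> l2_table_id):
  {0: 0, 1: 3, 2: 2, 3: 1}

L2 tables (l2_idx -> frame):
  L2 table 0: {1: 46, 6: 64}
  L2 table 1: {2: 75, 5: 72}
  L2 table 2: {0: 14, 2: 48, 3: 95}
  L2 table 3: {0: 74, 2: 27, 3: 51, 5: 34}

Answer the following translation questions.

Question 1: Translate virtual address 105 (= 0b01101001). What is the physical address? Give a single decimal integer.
vaddr = 105 = 0b01101001
Split: l1_idx=1, l2_idx=5, offset=1
L1[1] = 3
L2[3][5] = 34
paddr = 34 * 8 + 1 = 273

Answer: 273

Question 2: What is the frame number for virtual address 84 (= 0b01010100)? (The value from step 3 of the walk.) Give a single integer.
Answer: 27

Derivation:
vaddr = 84: l1_idx=1, l2_idx=2
L1[1] = 3; L2[3][2] = 27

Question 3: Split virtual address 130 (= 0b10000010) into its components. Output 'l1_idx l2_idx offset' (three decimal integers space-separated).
vaddr = 130 = 0b10000010
  top 2 bits -> l1_idx = 2
  next 3 bits -> l2_idx = 0
  bottom 3 bits -> offset = 2

Answer: 2 0 2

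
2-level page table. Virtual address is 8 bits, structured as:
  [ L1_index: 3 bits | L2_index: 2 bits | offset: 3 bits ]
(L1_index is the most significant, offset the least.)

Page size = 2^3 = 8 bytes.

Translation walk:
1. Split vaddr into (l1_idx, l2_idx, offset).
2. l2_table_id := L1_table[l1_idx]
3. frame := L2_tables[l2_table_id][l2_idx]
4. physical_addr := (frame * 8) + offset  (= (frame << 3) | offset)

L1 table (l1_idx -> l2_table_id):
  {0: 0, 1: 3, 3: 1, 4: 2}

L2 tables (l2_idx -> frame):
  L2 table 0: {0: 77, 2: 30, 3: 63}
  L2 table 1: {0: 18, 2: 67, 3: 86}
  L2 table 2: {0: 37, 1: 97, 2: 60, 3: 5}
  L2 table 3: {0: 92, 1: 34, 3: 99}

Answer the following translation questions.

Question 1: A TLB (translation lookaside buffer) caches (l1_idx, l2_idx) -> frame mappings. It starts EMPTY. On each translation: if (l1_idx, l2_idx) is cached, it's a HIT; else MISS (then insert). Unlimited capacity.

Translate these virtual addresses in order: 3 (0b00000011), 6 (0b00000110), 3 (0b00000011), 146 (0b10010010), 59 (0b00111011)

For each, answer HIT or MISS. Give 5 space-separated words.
vaddr=3: (0,0) not in TLB -> MISS, insert
vaddr=6: (0,0) in TLB -> HIT
vaddr=3: (0,0) in TLB -> HIT
vaddr=146: (4,2) not in TLB -> MISS, insert
vaddr=59: (1,3) not in TLB -> MISS, insert

Answer: MISS HIT HIT MISS MISS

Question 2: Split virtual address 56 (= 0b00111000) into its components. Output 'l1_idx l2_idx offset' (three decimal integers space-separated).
vaddr = 56 = 0b00111000
  top 3 bits -> l1_idx = 1
  next 2 bits -> l2_idx = 3
  bottom 3 bits -> offset = 0

Answer: 1 3 0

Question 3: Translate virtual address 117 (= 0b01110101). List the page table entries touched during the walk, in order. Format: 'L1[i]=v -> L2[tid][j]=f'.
Answer: L1[3]=1 -> L2[1][2]=67

Derivation:
vaddr = 117 = 0b01110101
Split: l1_idx=3, l2_idx=2, offset=5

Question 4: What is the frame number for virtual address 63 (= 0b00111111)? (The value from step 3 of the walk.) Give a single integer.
vaddr = 63: l1_idx=1, l2_idx=3
L1[1] = 3; L2[3][3] = 99

Answer: 99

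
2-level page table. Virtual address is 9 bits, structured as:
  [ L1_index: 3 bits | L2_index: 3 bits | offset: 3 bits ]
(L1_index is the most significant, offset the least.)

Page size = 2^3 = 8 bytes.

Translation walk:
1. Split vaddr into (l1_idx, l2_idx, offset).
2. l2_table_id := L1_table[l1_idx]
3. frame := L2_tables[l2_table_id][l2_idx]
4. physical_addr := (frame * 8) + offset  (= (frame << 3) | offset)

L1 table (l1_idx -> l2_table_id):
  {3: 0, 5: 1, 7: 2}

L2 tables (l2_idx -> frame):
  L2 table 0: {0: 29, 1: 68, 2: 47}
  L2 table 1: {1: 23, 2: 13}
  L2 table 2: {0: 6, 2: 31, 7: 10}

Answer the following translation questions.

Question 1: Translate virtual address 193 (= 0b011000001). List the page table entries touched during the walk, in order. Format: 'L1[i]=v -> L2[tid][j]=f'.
vaddr = 193 = 0b011000001
Split: l1_idx=3, l2_idx=0, offset=1

Answer: L1[3]=0 -> L2[0][0]=29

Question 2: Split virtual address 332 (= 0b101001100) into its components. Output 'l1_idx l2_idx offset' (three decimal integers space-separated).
vaddr = 332 = 0b101001100
  top 3 bits -> l1_idx = 5
  next 3 bits -> l2_idx = 1
  bottom 3 bits -> offset = 4

Answer: 5 1 4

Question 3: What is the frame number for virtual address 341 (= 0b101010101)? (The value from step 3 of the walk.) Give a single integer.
Answer: 13

Derivation:
vaddr = 341: l1_idx=5, l2_idx=2
L1[5] = 1; L2[1][2] = 13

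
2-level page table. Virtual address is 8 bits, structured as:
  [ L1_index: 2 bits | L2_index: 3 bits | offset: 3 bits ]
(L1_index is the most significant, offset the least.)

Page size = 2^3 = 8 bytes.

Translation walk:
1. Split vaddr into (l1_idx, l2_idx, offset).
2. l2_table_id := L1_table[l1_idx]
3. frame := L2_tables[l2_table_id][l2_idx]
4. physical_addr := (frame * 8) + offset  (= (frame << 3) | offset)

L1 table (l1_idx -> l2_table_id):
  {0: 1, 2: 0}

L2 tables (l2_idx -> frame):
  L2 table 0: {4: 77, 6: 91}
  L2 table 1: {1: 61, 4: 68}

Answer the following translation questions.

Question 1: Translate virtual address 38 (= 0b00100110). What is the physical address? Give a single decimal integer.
Answer: 550

Derivation:
vaddr = 38 = 0b00100110
Split: l1_idx=0, l2_idx=4, offset=6
L1[0] = 1
L2[1][4] = 68
paddr = 68 * 8 + 6 = 550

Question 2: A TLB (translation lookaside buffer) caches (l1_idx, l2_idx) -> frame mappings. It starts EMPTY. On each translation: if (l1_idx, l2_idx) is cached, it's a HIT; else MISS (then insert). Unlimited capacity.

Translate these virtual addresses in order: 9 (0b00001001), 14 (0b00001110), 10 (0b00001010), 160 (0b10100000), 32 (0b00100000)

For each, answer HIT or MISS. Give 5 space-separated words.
vaddr=9: (0,1) not in TLB -> MISS, insert
vaddr=14: (0,1) in TLB -> HIT
vaddr=10: (0,1) in TLB -> HIT
vaddr=160: (2,4) not in TLB -> MISS, insert
vaddr=32: (0,4) not in TLB -> MISS, insert

Answer: MISS HIT HIT MISS MISS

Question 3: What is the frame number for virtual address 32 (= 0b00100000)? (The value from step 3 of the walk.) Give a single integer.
Answer: 68

Derivation:
vaddr = 32: l1_idx=0, l2_idx=4
L1[0] = 1; L2[1][4] = 68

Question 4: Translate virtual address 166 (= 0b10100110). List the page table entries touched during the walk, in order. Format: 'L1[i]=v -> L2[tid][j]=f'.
vaddr = 166 = 0b10100110
Split: l1_idx=2, l2_idx=4, offset=6

Answer: L1[2]=0 -> L2[0][4]=77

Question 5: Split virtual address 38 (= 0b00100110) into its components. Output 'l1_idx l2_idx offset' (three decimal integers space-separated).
Answer: 0 4 6

Derivation:
vaddr = 38 = 0b00100110
  top 2 bits -> l1_idx = 0
  next 3 bits -> l2_idx = 4
  bottom 3 bits -> offset = 6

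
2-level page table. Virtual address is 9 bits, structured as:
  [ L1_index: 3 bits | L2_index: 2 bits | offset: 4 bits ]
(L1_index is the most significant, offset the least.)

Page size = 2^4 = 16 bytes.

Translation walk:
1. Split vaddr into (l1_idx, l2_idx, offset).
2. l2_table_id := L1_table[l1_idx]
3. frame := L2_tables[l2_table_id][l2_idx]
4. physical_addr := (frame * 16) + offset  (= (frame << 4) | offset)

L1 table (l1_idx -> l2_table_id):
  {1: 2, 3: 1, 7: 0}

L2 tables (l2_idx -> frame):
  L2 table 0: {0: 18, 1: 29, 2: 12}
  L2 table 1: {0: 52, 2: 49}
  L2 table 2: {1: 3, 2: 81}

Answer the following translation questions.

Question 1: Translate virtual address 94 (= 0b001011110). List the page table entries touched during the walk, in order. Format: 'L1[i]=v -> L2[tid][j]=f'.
vaddr = 94 = 0b001011110
Split: l1_idx=1, l2_idx=1, offset=14

Answer: L1[1]=2 -> L2[2][1]=3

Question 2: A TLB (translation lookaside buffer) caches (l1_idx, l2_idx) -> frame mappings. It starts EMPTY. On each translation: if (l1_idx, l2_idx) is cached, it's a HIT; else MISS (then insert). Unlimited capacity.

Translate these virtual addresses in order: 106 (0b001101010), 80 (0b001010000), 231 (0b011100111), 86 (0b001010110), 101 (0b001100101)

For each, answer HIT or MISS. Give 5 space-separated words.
vaddr=106: (1,2) not in TLB -> MISS, insert
vaddr=80: (1,1) not in TLB -> MISS, insert
vaddr=231: (3,2) not in TLB -> MISS, insert
vaddr=86: (1,1) in TLB -> HIT
vaddr=101: (1,2) in TLB -> HIT

Answer: MISS MISS MISS HIT HIT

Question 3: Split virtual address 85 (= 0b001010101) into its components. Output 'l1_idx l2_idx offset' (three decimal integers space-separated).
Answer: 1 1 5

Derivation:
vaddr = 85 = 0b001010101
  top 3 bits -> l1_idx = 1
  next 2 bits -> l2_idx = 1
  bottom 4 bits -> offset = 5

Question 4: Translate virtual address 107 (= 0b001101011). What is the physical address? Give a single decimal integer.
vaddr = 107 = 0b001101011
Split: l1_idx=1, l2_idx=2, offset=11
L1[1] = 2
L2[2][2] = 81
paddr = 81 * 16 + 11 = 1307

Answer: 1307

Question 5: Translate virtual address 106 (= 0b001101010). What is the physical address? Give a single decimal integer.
vaddr = 106 = 0b001101010
Split: l1_idx=1, l2_idx=2, offset=10
L1[1] = 2
L2[2][2] = 81
paddr = 81 * 16 + 10 = 1306

Answer: 1306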